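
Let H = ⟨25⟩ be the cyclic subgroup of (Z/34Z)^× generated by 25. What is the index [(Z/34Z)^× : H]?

The order of 25 must divide φ(34) = φ(2)·φ(17) = 1·16 = 16 = 2^4.
Divisors of 16: 1, 2, 4, 8, 16.
Test each divisor d:
25^1 ≡ 25 (mod 34)
25^2 ≡ 13 (mod 34)
25^4 ≡ 33 (mod 34)
25^8 ≡ 1 (mod 34) ✓
The order of 25 is 8, so the subgroup it generates has 8 elements.
Index = |(Z/34Z)^×| / |⟨25⟩| = 16 / 8 = 2.

2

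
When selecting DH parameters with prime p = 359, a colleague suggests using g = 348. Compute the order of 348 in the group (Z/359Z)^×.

358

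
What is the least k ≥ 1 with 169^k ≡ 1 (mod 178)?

44

ord(169) | φ(178) = φ(2)·φ(89) = 1·88 = 88 = 2^3 · 11.
Divisors of 88: 1, 2, 4, 8, 11, 22, 44, 88.
Check 169^d mod 178 for each divisor in increasing order:
169^1 ≡ 169
169^2 ≡ 81
169^4 ≡ 153
169^8 ≡ 91
169^11 ≡ 55
169^22 ≡ 177
169^44 ≡ 1
The smallest such exponent is 44, so the order of 169 is 44.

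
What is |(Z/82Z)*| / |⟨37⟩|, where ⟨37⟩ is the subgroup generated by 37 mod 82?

By Lagrange's theorem, ord_82(37) divides φ(82) = φ(2)·φ(41) = 1·40 = 40 = 2^3 · 5.
Divisors of 40: 1, 2, 4, 5, 8, 10, 20, 40.
Test each divisor d:
37^1 ≡ 37 (mod 82)
37^2 ≡ 57 (mod 82)
37^4 ≡ 51 (mod 82)
37^5 ≡ 1 (mod 82) ✓
Thus |⟨37⟩| = ord(37) = 5.
Index = |(Z/82Z)^×| / |⟨37⟩| = 40 / 5 = 8.

8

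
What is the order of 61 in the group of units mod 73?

ord(61) | φ(73) = 73 − 1 = 72 = 2^3 · 3^2.
Divisors of 72: 1, 2, 3, 4, 6, 8, 9, 12, 18, 24, 36, 72.
Evaluate successive powers at the divisors of 72:
61^1 ≡ 61 (mod 73)
61^2 ≡ 71 (mod 73)
61^3 ≡ 24 (mod 73)
61^4 ≡ 4 (mod 73)
61^6 ≡ 65 (mod 73)
61^8 ≡ 16 (mod 73)
61^9 ≡ 27 (mod 73)
61^12 ≡ 64 (mod 73)
61^18 ≡ 72 (mod 73)
61^24 ≡ 8 (mod 73)
61^36 ≡ 1 (mod 73) ✓
The smallest such exponent is 36, so the order of 61 is 36.

36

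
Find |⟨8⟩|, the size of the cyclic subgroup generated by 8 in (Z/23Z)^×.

11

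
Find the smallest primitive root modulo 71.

7

φ(71) = 71 − 1 = 70 = 2 · 5 · 7.
g is a primitive root iff g^(70/q) ≢ 1 (mod 71) for each prime q ∈ {2, 5, 7}.
g = 2: 2^35 ≡ 1 — hits 1, so not a primitive root.
g = 3: 3^35 ≡ 1 — hits 1, so not a primitive root.
g = 4: 4^35 ≡ 1 — hits 1, so not a primitive root.
g = 5: 5^35 ≡ 1 — hits 1, so not a primitive root.
g = 6: 6^35 ≡ 1 — hits 1, so not a primitive root.
g = 7: 7^35 ≡ 70; 7^14 ≡ 54; 7^10 ≡ 45 — none is 1, so 7 is a primitive root.
So 7 is the smallest generator of (Z/71Z)^×.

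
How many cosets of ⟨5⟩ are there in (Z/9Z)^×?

1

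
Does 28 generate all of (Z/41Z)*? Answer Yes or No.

φ(41) = 41 − 1 = 40 = 2^3 · 5.
28 is a primitive root mod 41 iff 28^(φ(41)/q) ≢ 1 for every prime q | φ(41), i.e. q ∈ {2, 5}.
28^20 ≡ 40 (mod 41)  [q = 2: ≢ 1 ✓]
28^8 ≡ 10 (mod 41)  [q = 5: ≢ 1 ✓]
All checks pass, so 28 has order 40 and is a primitive root modulo 41.

Yes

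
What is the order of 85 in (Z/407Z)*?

30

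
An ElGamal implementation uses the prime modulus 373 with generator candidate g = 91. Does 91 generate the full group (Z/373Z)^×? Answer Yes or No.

No

φ(373) = 373 − 1 = 372 = 2^2 · 3 · 31.
Test 91^(372/q) mod 373 for each prime factor q of 372:
91^186 ≡ 1 (mod 373)  [q = 2: ≡ 1 ✗]
91^124 ≡ 1 (mod 373)  [q = 3: ≡ 1 ✗]
91^12 ≡ 144 (mod 373)  [q = 31: ≢ 1 ✓]
The check at q = 2 fails, so 91 generates a proper subgroup.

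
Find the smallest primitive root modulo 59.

2

φ(59) = 59 − 1 = 58 = 2 · 29.
Test candidates g = 2, 3, … against the prime factors q ∈ {2, 29} of φ(59): g is a generator iff g^(58/q) ≢ 1 for every such q.
g = 2: 2^29 ≡ 58; 2^2 ≡ 4 — none is 1, so 2 is a primitive root.
So 2 is the smallest generator of (Z/59Z)^×.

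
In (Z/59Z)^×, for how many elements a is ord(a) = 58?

φ(59) = 59 − 1 = 58 = 2 · 29.
(Z/59Z)^× is cyclic (|G| = 58); a cyclic group of order m has exactly φ(d) elements of each order d | m, and none otherwise.
58 = 2 · 29 divides 58, and φ(58) = 28.

28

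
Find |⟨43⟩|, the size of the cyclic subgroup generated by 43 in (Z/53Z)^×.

The order of 43 must divide φ(53) = 53 − 1 = 52 = 2^2 · 13.
Divisors of 52: 1, 2, 4, 13, 26, 52.
Test each divisor d:
43^1 ≡ 43
43^2 ≡ 47
43^4 ≡ 36
43^13 ≡ 52
43^26 ≡ 1
Therefore the multiplicative order of 43 modulo 53 is 26.

26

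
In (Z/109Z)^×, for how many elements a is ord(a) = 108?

36

φ(109) = 109 − 1 = 108 = 2^2 · 3^3.
In a cyclic group of order 108, there are φ(d) elements of order d for each divisor d of 108, and zero for non-divisors.
108 = 2^2 · 3^3 divides 108, and φ(108) = 36.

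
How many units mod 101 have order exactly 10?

4

φ(101) = 101 − 1 = 100 = 2^2 · 5^2.
In a cyclic group of order 100, there are φ(d) elements of order d for each divisor d of 100, and zero for non-divisors.
10 = 2 · 5 divides 100, and φ(10) = 4.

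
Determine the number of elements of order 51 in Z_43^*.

0

φ(43) = 43 − 1 = 42 = 2 · 3 · 7.
Since (Z/43Z)^× is cyclic of order 42, the number of elements of order d is φ(d) when d | 42 and 0 otherwise.
51 does not divide 42, so no element of (Z/43Z)^× has order 51.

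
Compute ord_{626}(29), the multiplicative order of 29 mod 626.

The order of 29 must divide φ(626) = φ(2)·φ(313) = 1·312 = 312 = 2^3 · 3 · 13.
Divisors of 312: 1, 2, 3, 4, 6, 8, 12, 13, 24, 26, 39, 52, 78, 104, 156, 312.
Evaluate successive powers at the divisors of 312:
29^1 ≡ 29 (mod 626)
29^2 ≡ 215 (mod 626)
29^3 ≡ 601 (mod 626)
29^4 ≡ 527 (mod 626)
29^6 ≡ 625 (mod 626)
29^8 ≡ 411 (mod 626)
29^12 ≡ 1 (mod 626) ✓
The smallest such exponent is 12, so the order of 29 is 12.

12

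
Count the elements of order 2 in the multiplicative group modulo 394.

1

φ(394) = φ(2)·φ(197) = 1·196 = 196 = 2^2 · 7^2.
(Z/394Z)^× is cyclic (|G| = 196); a cyclic group of order m has exactly φ(d) elements of each order d | m, and none otherwise.
2 | 196, and φ(2) = 2 − 1 = 1.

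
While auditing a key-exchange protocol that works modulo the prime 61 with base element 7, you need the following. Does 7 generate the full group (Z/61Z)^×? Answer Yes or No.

φ(61) = 61 − 1 = 60 = 2^2 · 3 · 5.
It suffices to check that the order of 7 is not a proper divisor of 60: compute 7^(60/q) for q ∈ {2, 3, 5}.
7^30 ≡ 60 (mod 61)  [q = 2: ≢ 1 ✓]
7^20 ≡ 47 (mod 61)  [q = 3: ≢ 1 ✓]
7^12 ≡ 34 (mod 61)  [q = 5: ≢ 1 ✓]
None equal 1, so ord_61(7) = 60: 7 is a primitive root.

Yes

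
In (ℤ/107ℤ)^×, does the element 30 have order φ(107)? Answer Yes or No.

φ(107) = 107 − 1 = 106 = 2 · 53.
30 is a primitive root mod 107 iff 30^(φ(107)/q) ≢ 1 for every prime q | φ(107), i.e. q ∈ {2, 53}.
30^53 ≡ 1 (mod 107)  [q = 2: ≡ 1 ✗]
30^2 ≡ 44 (mod 107)  [q = 53: ≢ 1 ✓]
Since 30^53 ≡ 1, the order of 30 divides 53 < 106, so 30 is not a primitive root.

No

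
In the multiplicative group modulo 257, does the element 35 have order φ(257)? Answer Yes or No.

φ(257) = 257 − 1 = 256 = 2^8.
An element g generates (Z/257Z)^× iff g^(256/q) ≢ 1 (mod 257) for each prime q ∈ {2}.
35^128 ≡ 1 (mod 257)  [q = 2: ≡ 1 ✗]
Since 35^128 ≡ 1, the order of 35 divides 128 < 256, so 35 is not a primitive root.

No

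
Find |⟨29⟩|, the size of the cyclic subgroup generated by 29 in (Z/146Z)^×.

72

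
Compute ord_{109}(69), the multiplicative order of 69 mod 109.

108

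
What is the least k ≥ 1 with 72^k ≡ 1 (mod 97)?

48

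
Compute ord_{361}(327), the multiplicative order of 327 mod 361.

171

Since 327 ∈ (Z/361Z)^×, its order divides φ(361) = φ(19^2) = 19·(19−1) = 342 = 2 · 3^2 · 19.
Divisors of 342: 1, 2, 3, 6, 9, 18, 19, 38, 57, 114, 171, 342.
Compute 327^d (mod 361) for the divisors d until we hit 1:
327^1 ≡ 327 (mod 361)
327^2 ≡ 73 (mod 361)
327^3 ≡ 45 (mod 361)
327^6 ≡ 220 (mod 361)
327^9 ≡ 153 (mod 361)
327^18 ≡ 305 (mod 361)
327^19 ≡ 99 (mod 361)
327^38 ≡ 54 (mod 361)
327^57 ≡ 292 (mod 361)
327^114 ≡ 68 (mod 361)
327^171 ≡ 1 (mod 361) ✓
The smallest such exponent is 171, so the order of 327 is 171.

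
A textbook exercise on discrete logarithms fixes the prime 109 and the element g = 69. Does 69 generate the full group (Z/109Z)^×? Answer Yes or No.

φ(109) = 109 − 1 = 108 = 2^2 · 3^3.
An element g generates (Z/109Z)^× iff g^(108/q) ≢ 1 (mod 109) for each prime q ∈ {2, 3}.
69^54 ≡ 108 (mod 109)  [q = 2: ≢ 1 ✓]
69^36 ≡ 63 (mod 109)  [q = 3: ≢ 1 ✓]
All checks pass, so 69 has order 108 and is a primitive root modulo 109.

Yes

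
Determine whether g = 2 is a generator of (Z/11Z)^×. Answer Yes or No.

φ(11) = 11 − 1 = 10 = 2 · 5.
2 is a primitive root mod 11 iff 2^(φ(11)/q) ≢ 1 for every prime q | φ(11), i.e. q ∈ {2, 5}.
2^5 ≡ 10 (mod 11)  [q = 2: ≢ 1 ✓]
2^2 ≡ 4 (mod 11)  [q = 5: ≢ 1 ✓]
None equal 1, so ord_11(2) = 10: 2 is a primitive root.

Yes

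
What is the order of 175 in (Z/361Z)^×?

The order of 175 must divide φ(361) = φ(19^2) = 19·(19−1) = 342 = 2 · 3^2 · 19.
Divisors of 342: 1, 2, 3, 6, 9, 18, 19, 38, 57, 114, 171, 342.
Evaluate successive powers at the divisors of 342:
175^1 ≡ 175 (mod 361)
175^2 ≡ 301 (mod 361)
175^3 ≡ 330 (mod 361)
175^6 ≡ 239 (mod 361)
175^9 ≡ 172 (mod 361)
175^18 ≡ 343 (mod 361)
175^19 ≡ 99 (mod 361)
175^38 ≡ 54 (mod 361)
175^57 ≡ 292 (mod 361)
175^114 ≡ 68 (mod 361)
175^171 ≡ 1 (mod 361) ✓
Therefore the multiplicative order of 175 modulo 361 is 171.

171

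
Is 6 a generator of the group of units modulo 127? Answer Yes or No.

Yes

φ(127) = 127 − 1 = 126 = 2 · 3^2 · 7.
Test 6^(126/q) mod 127 for each prime factor q of 126:
6^63 ≡ 126 (mod 127)  [q = 2: ≢ 1 ✓]
6^42 ≡ 107 (mod 127)  [q = 3: ≢ 1 ✓]
6^18 ≡ 64 (mod 127)  [q = 7: ≢ 1 ✓]
None equal 1, so ord_127(6) = 126: 6 is a primitive root.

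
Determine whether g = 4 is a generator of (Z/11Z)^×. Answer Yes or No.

φ(11) = 11 − 1 = 10 = 2 · 5.
4 is a primitive root mod 11 iff 4^(φ(11)/q) ≢ 1 for every prime q | φ(11), i.e. q ∈ {2, 5}.
4^5 ≡ 1 (mod 11)  [q = 2: ≡ 1 ✗]
4^2 ≡ 5 (mod 11)  [q = 5: ≢ 1 ✓]
Since 4^5 ≡ 1, the order of 4 divides 5 < 10, so 4 is not a primitive root.

No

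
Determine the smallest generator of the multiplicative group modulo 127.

3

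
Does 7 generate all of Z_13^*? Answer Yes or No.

φ(13) = 13 − 1 = 12 = 2^2 · 3.
It suffices to check that the order of 7 is not a proper divisor of 12: compute 7^(12/q) for q ∈ {2, 3}.
7^6 ≡ 12 (mod 13)  [q = 2: ≢ 1 ✓]
7^4 ≡ 9 (mod 13)  [q = 3: ≢ 1 ✓]
Every test exponent gives a nontrivial residue, hence 7 generates the full group.

Yes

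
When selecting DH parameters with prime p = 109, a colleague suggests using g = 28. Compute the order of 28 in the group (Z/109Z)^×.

Since 28 ∈ (Z/109Z)^×, its order divides φ(109) = 109 − 1 = 108 = 2^2 · 3^3.
Divisors of 108: 1, 2, 3, 4, 6, 9, 12, 18, 27, 36, 54, 108.
Evaluate successive powers at the divisors of 108:
28^1 ≡ 28
28^2 ≡ 21
28^3 ≡ 43
28^4 ≡ 5
28^6 ≡ 105
28^9 ≡ 46
28^12 ≡ 16
28^18 ≡ 45
28^27 ≡ 108
28^36 ≡ 63
28^54 ≡ 1
The smallest such exponent is 54, so the order of 28 is 54.

54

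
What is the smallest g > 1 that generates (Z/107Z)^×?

2

φ(107) = 107 − 1 = 106 = 2 · 53.
g is a primitive root iff g^(106/q) ≢ 1 (mod 107) for each prime q ∈ {2, 53}.
g = 2: 2^53 ≡ 106; 2^2 ≡ 4 — none is 1, so 2 is a primitive root.
Hence the least primitive root of 107 is 2.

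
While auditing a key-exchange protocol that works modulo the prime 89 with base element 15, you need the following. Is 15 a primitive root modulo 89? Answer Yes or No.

Yes

φ(89) = 89 − 1 = 88 = 2^3 · 11.
An element g generates (Z/89Z)^× iff g^(88/q) ≢ 1 (mod 89) for each prime q ∈ {2, 11}.
15^44 ≡ 88 (mod 89)  [q = 2: ≢ 1 ✓]
15^8 ≡ 78 (mod 89)  [q = 11: ≢ 1 ✓]
All checks pass, so 15 has order 88 and is a primitive root modulo 89.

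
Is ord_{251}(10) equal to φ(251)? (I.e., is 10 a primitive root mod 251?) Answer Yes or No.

φ(251) = 251 − 1 = 250 = 2 · 5^3.
An element g generates (Z/251Z)^× iff g^(250/q) ≢ 1 (mod 251) for each prime q ∈ {2, 5}.
10^125 ≡ 250 (mod 251)  [q = 2: ≢ 1 ✓]
10^50 ≡ 1 (mod 251)  [q = 5: ≡ 1 ✗]
Since 10^50 ≡ 1, the order of 10 divides 50 < 250, so 10 is not a primitive root.

No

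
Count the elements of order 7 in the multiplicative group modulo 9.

φ(9) = φ(3^2) = 3·(3−1) = 6 = 2 · 3.
(Z/9Z)^× is cyclic (|G| = 6); a cyclic group of order m has exactly φ(d) elements of each order d | m, and none otherwise.
7 does not divide 6, so no element of (Z/9Z)^× has order 7.

0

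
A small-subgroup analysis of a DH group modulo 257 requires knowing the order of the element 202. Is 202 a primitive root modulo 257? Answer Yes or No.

φ(257) = 257 − 1 = 256 = 2^8.
It suffices to check that the order of 202 is not a proper divisor of 256: compute 202^(256/q) for q ∈ {2}.
202^128 ≡ 256 (mod 257)  [q = 2: ≢ 1 ✓]
All checks pass, so 202 has order 256 and is a primitive root modulo 257.

Yes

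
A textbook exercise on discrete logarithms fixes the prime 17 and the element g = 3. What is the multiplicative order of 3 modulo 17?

16

Since 3 ∈ (Z/17Z)^×, its order divides φ(17) = 17 − 1 = 16 = 2^4.
Divisors of 16: 1, 2, 4, 8, 16.
Evaluate successive powers at the divisors of 16:
3^1 ≡ 3
3^2 ≡ 9
3^4 ≡ 13
3^8 ≡ 16
3^16 ≡ 1
So ord_17(3) = 16.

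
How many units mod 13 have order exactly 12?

φ(13) = 13 − 1 = 12 = 2^2 · 3.
(Z/13Z)^× is cyclic (|G| = 12); a cyclic group of order m has exactly φ(d) elements of each order d | m, and none otherwise.
12 = 2^2 · 3 divides 12, and φ(12) = 4.

4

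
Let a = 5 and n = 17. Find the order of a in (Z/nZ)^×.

16

The order of 5 must divide φ(17) = 17 − 1 = 16 = 2^4.
Divisors of 16: 1, 2, 4, 8, 16.
Evaluate successive powers at the divisors of 16:
5^1 ≡ 5 (mod 17)
5^2 ≡ 8 (mod 17)
5^4 ≡ 13 (mod 17)
5^8 ≡ 16 (mod 17)
5^16 ≡ 1 (mod 17) ✓
Hence ord(5) = 16.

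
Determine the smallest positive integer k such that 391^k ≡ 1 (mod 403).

15

The order of 391 must divide φ(403) = φ(13·31) = (13−1)·(31−1) = 12·30 = 360 = 2^3 · 3^2 · 5.
Divisors of 360: 1, 2, 3, 4, 5, 6, 8, 9, 10, 12, 15, 18, 20, 24, 30, 36, 40, 45, 60, 72, 90, 120, 180, 360.
Test each divisor d:
391^1 ≡ 391
391^2 ≡ 144
391^3 ≡ 287
391^4 ≡ 183
391^5 ≡ 222
391^6 ≡ 157
391^8 ≡ 40
391^9 ≡ 326
391^10 ≡ 118
391^12 ≡ 66
391^15 ≡ 1
Therefore the multiplicative order of 391 modulo 403 is 15.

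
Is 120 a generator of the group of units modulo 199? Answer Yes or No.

Yes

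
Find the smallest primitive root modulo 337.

10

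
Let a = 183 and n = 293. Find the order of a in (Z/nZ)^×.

292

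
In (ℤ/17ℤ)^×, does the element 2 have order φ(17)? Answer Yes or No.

φ(17) = 17 − 1 = 16 = 2^4.
It suffices to check that the order of 2 is not a proper divisor of 16: compute 2^(16/q) for q ∈ {2}.
2^8 ≡ 1 (mod 17)  [q = 2: ≡ 1 ✗]
2^8 ≡ 1 shows ord(2) | 8, strictly less than φ(17); not a primitive root.

No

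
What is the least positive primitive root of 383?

φ(383) = 383 − 1 = 382 = 2 · 191.
Test candidates g = 2, 3, … against the prime factors q ∈ {2, 191} of φ(383): g is a generator iff g^(382/q) ≢ 1 for every such q.
g = 2: 2^191 ≡ 1 — hits 1, so not a primitive root.
g = 3: 3^191 ≡ 1 — hits 1, so not a primitive root.
g = 4: 4^191 ≡ 1 — hits 1, so not a primitive root.
g = 5: 5^191 ≡ 382; 5^2 ≡ 25 — none is 1, so 5 is a primitive root.
The smallest primitive root modulo 383 is 5.

5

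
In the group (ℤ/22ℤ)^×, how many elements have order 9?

φ(22) = φ(2)·φ(11) = 1·10 = 10 = 2 · 5.
In a cyclic group of order 10, there are φ(d) elements of order d for each divisor d of 10, and zero for non-divisors.
9 does not divide 10, so no element of (Z/22Z)^× has order 9.

0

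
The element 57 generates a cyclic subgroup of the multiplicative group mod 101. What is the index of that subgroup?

Since 57 ∈ (Z/101Z)^×, its order divides φ(101) = 101 − 1 = 100 = 2^2 · 5^2.
Divisors of 100: 1, 2, 4, 5, 10, 20, 25, 50, 100.
Compute 57^d (mod 101) for the divisors d until we hit 1:
57^1 ≡ 57 (mod 101)
57^2 ≡ 17 (mod 101)
57^4 ≡ 87 (mod 101)
57^5 ≡ 10 (mod 101)
57^10 ≡ 100 (mod 101)
57^20 ≡ 1 (mod 101) ✓
So ord_101(57) = 20, hence |⟨57⟩| = 20.
Index = |(Z/101Z)^×| / |⟨57⟩| = 100 / 20 = 5.

5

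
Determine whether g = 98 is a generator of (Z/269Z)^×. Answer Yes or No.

Yes

φ(269) = 269 − 1 = 268 = 2^2 · 67.
An element g generates (Z/269Z)^× iff g^(268/q) ≢ 1 (mod 269) for each prime q ∈ {2, 67}.
98^134 ≡ 268 (mod 269)  [q = 2: ≢ 1 ✓]
98^4 ≡ 213 (mod 269)  [q = 67: ≢ 1 ✓]
None equal 1, so ord_269(98) = 268: 98 is a primitive root.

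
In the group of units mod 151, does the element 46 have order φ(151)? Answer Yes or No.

No

φ(151) = 151 − 1 = 150 = 2 · 3 · 5^2.
It suffices to check that the order of 46 is not a proper divisor of 150: compute 46^(150/q) for q ∈ {2, 3, 5}.
46^75 ≡ 150 (mod 151)  [q = 2: ≢ 1 ✓]
46^50 ≡ 118 (mod 151)  [q = 3: ≢ 1 ✓]
46^30 ≡ 1 (mod 151)  [q = 5: ≡ 1 ✗]
46^30 ≡ 1 shows ord(46) | 30, strictly less than φ(151); not a primitive root.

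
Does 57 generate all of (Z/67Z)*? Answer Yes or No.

φ(67) = 67 − 1 = 66 = 2 · 3 · 11.
An element g generates (Z/67Z)^× iff g^(66/q) ≢ 1 (mod 67) for each prime q ∈ {2, 3, 11}.
57^33 ≡ 66 (mod 67)  [q = 2: ≢ 1 ✓]
57^22 ≡ 37 (mod 67)  [q = 3: ≢ 1 ✓]
57^6 ≡ 25 (mod 67)  [q = 11: ≢ 1 ✓]
Every test exponent gives a nontrivial residue, hence 57 generates the full group.

Yes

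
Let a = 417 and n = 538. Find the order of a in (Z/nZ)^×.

Since 417 ∈ (Z/538Z)^×, its order divides φ(538) = φ(2)·φ(269) = 1·268 = 268 = 2^2 · 67.
Divisors of 268: 1, 2, 4, 67, 134, 268.
Test each divisor d:
417^1 ≡ 417 (mod 538)
417^2 ≡ 115 (mod 538)
417^4 ≡ 313 (mod 538)
417^67 ≡ 537 (mod 538)
417^134 ≡ 1 (mod 538) ✓
Therefore the multiplicative order of 417 modulo 538 is 134.

134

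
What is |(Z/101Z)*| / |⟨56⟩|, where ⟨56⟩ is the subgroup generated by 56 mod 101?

By Lagrange's theorem, ord_101(56) divides φ(101) = 101 − 1 = 100 = 2^2 · 5^2.
Divisors of 100: 1, 2, 4, 5, 10, 20, 25, 50, 100.
Evaluate successive powers at the divisors of 100:
56^1 ≡ 56 (mod 101)
56^2 ≡ 5 (mod 101)
56^4 ≡ 25 (mod 101)
56^5 ≡ 87 (mod 101)
56^10 ≡ 95 (mod 101)
56^20 ≡ 36 (mod 101)
56^25 ≡ 1 (mod 101) ✓
Thus |⟨56⟩| = ord(56) = 25.
[(Z/101Z)^× : ⟨56⟩] = 100/25 = 4.

4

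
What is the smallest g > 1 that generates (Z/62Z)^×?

φ(62) = φ(2)·φ(31) = 1·30 = 30 = 2 · 3 · 5.
g is a primitive root iff g^(30/q) ≢ 1 (mod 62) for each prime q ∈ {2, 3, 5}.
g = 2: gcd(2, 62) = 2 > 1, not a unit — skip.
g = 3: 3^15 ≡ 61; 3^10 ≡ 25; 3^6 ≡ 47 — none is 1, so 3 is a primitive root.
So 3 is the smallest generator of (Z/62Z)^×.

3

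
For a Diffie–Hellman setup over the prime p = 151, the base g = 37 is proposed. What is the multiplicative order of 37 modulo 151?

75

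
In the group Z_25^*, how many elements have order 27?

0

φ(25) = φ(5^2) = 5·(5−1) = 20 = 2^2 · 5.
Since (Z/25Z)^× is cyclic of order 20, the number of elements of order d is φ(d) when d | 20 and 0 otherwise.
Here 20 is not a multiple of 27, so there are no elements of order 27.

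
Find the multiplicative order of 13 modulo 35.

4

ord(13) | φ(35) = φ(5·7) = (5−1)·(7−1) = 4·6 = 24 = 2^3 · 3.
Divisors of 24: 1, 2, 3, 4, 6, 8, 12, 24.
Test each divisor d:
13^1 ≡ 13 (mod 35)
13^2 ≡ 29 (mod 35)
13^3 ≡ 27 (mod 35)
13^4 ≡ 1 (mod 35) ✓
Hence ord(13) = 4.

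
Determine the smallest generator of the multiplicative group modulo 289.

3

φ(289) = φ(17^2) = 17·(17−1) = 272 = 2^4 · 17.
Test candidates g = 2, 3, … against the prime factors q ∈ {2, 17} of φ(289): g is a generator iff g^(272/q) ≢ 1 for every such q.
g = 2: 2^136 ≡ 1 — hits 1, so not a primitive root.
g = 3: 3^136 ≡ 288; 3^16 ≡ 171 — none is 1, so 3 is a primitive root.
Hence the least primitive root of 289 is 3.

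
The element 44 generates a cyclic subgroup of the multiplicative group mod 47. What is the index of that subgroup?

1

The order of 44 must divide φ(47) = 47 − 1 = 46 = 2 · 23.
Divisors of 46: 1, 2, 23, 46.
Check 44^d mod 47 for each divisor in increasing order:
44^1 ≡ 44
44^2 ≡ 9
44^23 ≡ 46
44^46 ≡ 1
The order of 44 is 46, so the subgroup it generates has 46 elements.
Index = |(Z/47Z)^×| / |⟨44⟩| = 46 / 46 = 1.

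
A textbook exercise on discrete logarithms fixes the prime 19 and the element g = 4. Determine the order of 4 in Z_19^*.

9

ord(4) | φ(19) = 19 − 1 = 18 = 2 · 3^2.
Divisors of 18: 1, 2, 3, 6, 9, 18.
Compute 4^d (mod 19) for the divisors d until we hit 1:
4^1 ≡ 4
4^2 ≡ 16
4^3 ≡ 7
4^6 ≡ 11
4^9 ≡ 1
Hence ord(4) = 9.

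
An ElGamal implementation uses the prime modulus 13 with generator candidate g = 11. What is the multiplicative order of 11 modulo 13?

12

By Lagrange's theorem, ord_13(11) divides φ(13) = 13 − 1 = 12 = 2^2 · 3.
Divisors of 12: 1, 2, 3, 4, 6, 12.
Evaluate successive powers at the divisors of 12:
11^1 ≡ 11
11^2 ≡ 4
11^3 ≡ 5
11^4 ≡ 3
11^6 ≡ 12
11^12 ≡ 1
Therefore the multiplicative order of 11 modulo 13 is 12.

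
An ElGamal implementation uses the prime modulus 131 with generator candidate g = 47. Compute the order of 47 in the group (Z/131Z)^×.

The order of 47 must divide φ(131) = 131 − 1 = 130 = 2 · 5 · 13.
Divisors of 130: 1, 2, 5, 10, 13, 26, 65, 130.
Evaluate successive powers at the divisors of 130:
47^1 ≡ 47
47^2 ≡ 113
47^5 ≡ 32
47^10 ≡ 107
47^13 ≡ 130
47^26 ≡ 1
Therefore the multiplicative order of 47 modulo 131 is 26.

26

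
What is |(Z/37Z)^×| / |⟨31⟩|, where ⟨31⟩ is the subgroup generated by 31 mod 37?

ord(31) | φ(37) = 37 − 1 = 36 = 2^2 · 3^2.
Divisors of 36: 1, 2, 3, 4, 6, 9, 12, 18, 36.
Test each divisor d:
31^1 ≡ 31 (mod 37)
31^2 ≡ 36 (mod 37)
31^3 ≡ 6 (mod 37)
31^4 ≡ 1 (mod 37) ✓
The order of 31 is 4, so the subgroup it generates has 4 elements.
Index = |(Z/37Z)^×| / |⟨31⟩| = 36 / 4 = 9.

9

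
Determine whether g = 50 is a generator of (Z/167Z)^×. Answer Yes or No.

φ(167) = 167 − 1 = 166 = 2 · 83.
It suffices to check that the order of 50 is not a proper divisor of 166: compute 50^(166/q) for q ∈ {2, 83}.
50^83 ≡ 1 (mod 167)  [q = 2: ≡ 1 ✗]
50^2 ≡ 162 (mod 167)  [q = 83: ≢ 1 ✓]
Since 50^83 ≡ 1, the order of 50 divides 83 < 166, so 50 is not a primitive root.

No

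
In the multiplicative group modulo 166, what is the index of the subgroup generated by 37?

2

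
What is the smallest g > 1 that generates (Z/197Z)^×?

2

φ(197) = 197 − 1 = 196 = 2^2 · 7^2.
Test candidates g = 2, 3, … against the prime factors q ∈ {2, 7} of φ(197): g is a generator iff g^(196/q) ≢ 1 for every such q.
g = 2: 2^98 ≡ 196; 2^28 ≡ 104 — none is 1, so 2 is a primitive root.
The smallest primitive root modulo 197 is 2.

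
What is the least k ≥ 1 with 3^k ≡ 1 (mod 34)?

16

ord(3) | φ(34) = φ(2)·φ(17) = 1·16 = 16 = 2^4.
Divisors of 16: 1, 2, 4, 8, 16.
Check 3^d mod 34 for each divisor in increasing order:
3^1 ≡ 3
3^2 ≡ 9
3^4 ≡ 13
3^8 ≡ 33
3^16 ≡ 1
The smallest such exponent is 16, so the order of 3 is 16.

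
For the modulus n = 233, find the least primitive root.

3

φ(233) = 233 − 1 = 232 = 2^3 · 29.
g is a primitive root iff g^(232/q) ≢ 1 (mod 233) for each prime q ∈ {2, 29}.
g = 2: 2^116 ≡ 1 — hits 1, so not a primitive root.
g = 3: 3^116 ≡ 232; 3^8 ≡ 37 — none is 1, so 3 is a primitive root.
So 3 is the smallest generator of (Z/233Z)^×.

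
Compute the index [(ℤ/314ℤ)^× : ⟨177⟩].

1

Since 177 ∈ (Z/314Z)^×, its order divides φ(314) = φ(2)·φ(157) = 1·156 = 156 = 2^2 · 3 · 13.
Divisors of 156: 1, 2, 3, 4, 6, 12, 13, 26, 39, 52, 78, 156.
Test each divisor d:
177^1 ≡ 177 (mod 314)
177^2 ≡ 243 (mod 314)
177^3 ≡ 307 (mod 314)
177^4 ≡ 17 (mod 314)
177^6 ≡ 49 (mod 314)
177^12 ≡ 203 (mod 314)
177^13 ≡ 135 (mod 314)
177^26 ≡ 13 (mod 314)
177^39 ≡ 185 (mod 314)
177^52 ≡ 169 (mod 314)
177^78 ≡ 313 (mod 314)
177^156 ≡ 1 (mod 314) ✓
So ord_314(177) = 156, hence |⟨177⟩| = 156.
Index = |(Z/314Z)^×| / |⟨177⟩| = 156 / 156 = 1.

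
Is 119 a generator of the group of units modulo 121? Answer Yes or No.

No

φ(121) = φ(11^2) = 11·(11−1) = 110 = 2 · 5 · 11.
119 is a primitive root mod 121 iff 119^(φ(121)/q) ≢ 1 for every prime q | φ(121), i.e. q ∈ {2, 5, 11}.
119^55 ≡ 1 (mod 121)  [q = 2: ≡ 1 ✗]
119^22 ≡ 81 (mod 121)  [q = 5: ≢ 1 ✓]
119^10 ≡ 56 (mod 121)  [q = 11: ≢ 1 ✓]
119^55 ≡ 1 shows ord(119) | 55, strictly less than φ(121); not a primitive root.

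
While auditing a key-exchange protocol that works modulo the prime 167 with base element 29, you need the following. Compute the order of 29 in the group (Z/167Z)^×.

83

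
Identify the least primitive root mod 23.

5

φ(23) = 23 − 1 = 22 = 2 · 11.
g is a primitive root iff g^(22/q) ≢ 1 (mod 23) for each prime q ∈ {2, 11}.
g = 2: 2^11 ≡ 1 — hits 1, so not a primitive root.
g = 3: 3^11 ≡ 1 — hits 1, so not a primitive root.
g = 4: 4^11 ≡ 1 — hits 1, so not a primitive root.
g = 5: 5^11 ≡ 22; 5^2 ≡ 2 — none is 1, so 5 is a primitive root.
The smallest primitive root modulo 23 is 5.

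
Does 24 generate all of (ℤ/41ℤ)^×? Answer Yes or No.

φ(41) = 41 − 1 = 40 = 2^3 · 5.
24 is a primitive root mod 41 iff 24^(φ(41)/q) ≢ 1 for every prime q | φ(41), i.e. q ∈ {2, 5}.
24^20 ≡ 40 (mod 41)  [q = 2: ≢ 1 ✓]
24^8 ≡ 16 (mod 41)  [q = 5: ≢ 1 ✓]
None equal 1, so ord_41(24) = 40: 24 is a primitive root.

Yes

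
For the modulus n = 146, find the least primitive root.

5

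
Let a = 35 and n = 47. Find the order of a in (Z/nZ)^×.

The order of 35 must divide φ(47) = 47 − 1 = 46 = 2 · 23.
Divisors of 46: 1, 2, 23, 46.
Evaluate successive powers at the divisors of 46:
35^1 ≡ 35 (mod 47)
35^2 ≡ 3 (mod 47)
35^23 ≡ 46 (mod 47)
35^46 ≡ 1 (mod 47) ✓
Hence ord(35) = 46.

46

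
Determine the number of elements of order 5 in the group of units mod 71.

φ(71) = 71 − 1 = 70 = 2 · 5 · 7.
(Z/71Z)^× is cyclic (|G| = 70); a cyclic group of order m has exactly φ(d) elements of each order d | m, and none otherwise.
5 | 70, and φ(5) = 5 − 1 = 4.

4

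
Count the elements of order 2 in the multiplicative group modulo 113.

φ(113) = 113 − 1 = 112 = 2^4 · 7.
In a cyclic group of order 112, there are φ(d) elements of order d for each divisor d of 112, and zero for non-divisors.
2 | 112, and φ(2) = 2 − 1 = 1.

1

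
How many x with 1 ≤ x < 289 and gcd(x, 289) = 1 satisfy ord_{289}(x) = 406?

φ(289) = φ(17^2) = 17·(17−1) = 272 = 2^4 · 17.
In a cyclic group of order 272, there are φ(d) elements of order d for each divisor d of 272, and zero for non-divisors.
406 does not divide 272, so no element of (Z/289Z)^× has order 406.

0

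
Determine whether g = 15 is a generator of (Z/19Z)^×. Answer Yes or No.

Yes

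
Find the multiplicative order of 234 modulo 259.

18

ord(234) | φ(259) = φ(7·37) = (7−1)·(37−1) = 6·36 = 216 = 2^3 · 3^3.
Divisors of 216: 1, 2, 3, 4, 6, 8, 9, 12, 18, 24, 27, 36, 54, 72, 108, 216.
Test each divisor d:
234^1 ≡ 234
234^2 ≡ 107
234^3 ≡ 174
234^4 ≡ 53
234^6 ≡ 232
234^8 ≡ 219
234^9 ≡ 223
234^12 ≡ 211
234^18 ≡ 1
The smallest such exponent is 18, so the order of 234 is 18.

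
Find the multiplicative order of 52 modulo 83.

82

Since 52 ∈ (Z/83Z)^×, its order divides φ(83) = 83 − 1 = 82 = 2 · 41.
Divisors of 82: 1, 2, 41, 82.
Compute 52^d (mod 83) for the divisors d until we hit 1:
52^1 ≡ 52 (mod 83)
52^2 ≡ 48 (mod 83)
52^41 ≡ 82 (mod 83)
52^82 ≡ 1 (mod 83) ✓
Hence ord(52) = 82.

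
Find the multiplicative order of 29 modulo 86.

42

Since 29 ∈ (Z/86Z)^×, its order divides φ(86) = φ(2)·φ(43) = 1·42 = 42 = 2 · 3 · 7.
Divisors of 42: 1, 2, 3, 6, 7, 14, 21, 42.
Test each divisor d:
29^1 ≡ 29 (mod 86)
29^2 ≡ 67 (mod 86)
29^3 ≡ 51 (mod 86)
29^6 ≡ 21 (mod 86)
29^7 ≡ 7 (mod 86)
29^14 ≡ 49 (mod 86)
29^21 ≡ 85 (mod 86)
29^42 ≡ 1 (mod 86) ✓
Therefore the multiplicative order of 29 modulo 86 is 42.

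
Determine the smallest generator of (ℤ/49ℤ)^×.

φ(49) = φ(7^2) = 7·(7−1) = 42 = 2 · 3 · 7.
Test candidates g = 2, 3, … against the prime factors q ∈ {2, 3, 7} of φ(49): g is a generator iff g^(42/q) ≢ 1 for every such q.
g = 2: 2^21 ≡ 1 — hits 1, so not a primitive root.
g = 3: 3^21 ≡ 48; 3^14 ≡ 30; 3^6 ≡ 43 — none is 1, so 3 is a primitive root.
The smallest primitive root modulo 49 is 3.

3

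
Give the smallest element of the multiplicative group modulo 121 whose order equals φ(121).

φ(121) = φ(11^2) = 11·(11−1) = 110 = 2 · 5 · 11.
g is a primitive root iff g^(110/q) ≢ 1 (mod 121) for each prime q ∈ {2, 5, 11}.
g = 2: 2^55 ≡ 120; 2^22 ≡ 81; 2^10 ≡ 56 — none is 1, so 2 is a primitive root.
So 2 is the smallest generator of (Z/121Z)^×.

2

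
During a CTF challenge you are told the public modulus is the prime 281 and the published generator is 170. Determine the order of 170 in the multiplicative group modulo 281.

70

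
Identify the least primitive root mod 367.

φ(367) = 367 − 1 = 366 = 2 · 3 · 61.
g is a primitive root iff g^(366/q) ≢ 1 (mod 367) for each prime q ∈ {2, 3, 61}.
g = 2: 2^183 ≡ 1 — hits 1, so not a primitive root.
g = 3: 3^183 ≡ 366; 3^122 ≡ 1 — hits 1, so not a primitive root.
g = 4: 4^183 ≡ 1 — hits 1, so not a primitive root.
g = 5: 5^183 ≡ 366; 5^122 ≡ 1 — hits 1, so not a primitive root.
g = 6: 6^183 ≡ 366; 6^122 ≡ 283; 6^6 ≡ 47 — none is 1, so 6 is a primitive root.
So 6 is the smallest generator of (Z/367Z)^×.

6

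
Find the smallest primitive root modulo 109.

φ(109) = 109 − 1 = 108 = 2^2 · 3^3.
g is a primitive root iff g^(108/q) ≢ 1 (mod 109) for each prime q ∈ {2, 3}.
g = 2: 2^54 ≡ 108; 2^36 ≡ 1 — hits 1, so not a primitive root.
g = 3: 3^54 ≡ 1 — hits 1, so not a primitive root.
g = 4: 4^54 ≡ 1 — hits 1, so not a primitive root.
g = 5: 5^54 ≡ 1 — hits 1, so not a primitive root.
g = 6: 6^54 ≡ 108; 6^36 ≡ 63 — none is 1, so 6 is a primitive root.
The smallest primitive root modulo 109 is 6.

6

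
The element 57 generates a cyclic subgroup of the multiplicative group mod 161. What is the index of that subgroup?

6

Since 57 ∈ (Z/161Z)^×, its order divides φ(161) = φ(7·23) = (7−1)·(23−1) = 6·22 = 132 = 2^2 · 3 · 11.
Divisors of 132: 1, 2, 3, 4, 6, 11, 12, 22, 33, 44, 66, 132.
Evaluate successive powers at the divisors of 132:
57^1 ≡ 57 (mod 161)
57^2 ≡ 29 (mod 161)
57^3 ≡ 43 (mod 161)
57^4 ≡ 36 (mod 161)
57^6 ≡ 78 (mod 161)
57^11 ≡ 22 (mod 161)
57^12 ≡ 127 (mod 161)
57^22 ≡ 1 (mod 161) ✓
Thus |⟨57⟩| = ord(57) = 22.
The index is φ(161) / ord(57) = 132 / 22 = 6.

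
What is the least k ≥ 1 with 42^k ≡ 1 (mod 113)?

By Lagrange's theorem, ord_113(42) divides φ(113) = 113 − 1 = 112 = 2^4 · 7.
Divisors of 112: 1, 2, 4, 7, 8, 14, 16, 28, 56, 112.
Evaluate successive powers at the divisors of 112:
42^1 ≡ 42
42^2 ≡ 69
42^4 ≡ 15
42^7 ≡ 78
42^8 ≡ 112
42^14 ≡ 95
42^16 ≡ 1
The smallest such exponent is 16, so the order of 42 is 16.

16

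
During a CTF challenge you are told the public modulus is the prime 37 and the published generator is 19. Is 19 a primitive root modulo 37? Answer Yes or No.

φ(37) = 37 − 1 = 36 = 2^2 · 3^2.
An element g generates (Z/37Z)^× iff g^(36/q) ≢ 1 (mod 37) for each prime q ∈ {2, 3}.
19^18 ≡ 36 (mod 37)  [q = 2: ≢ 1 ✓]
19^12 ≡ 10 (mod 37)  [q = 3: ≢ 1 ✓]
None equal 1, so ord_37(19) = 36: 19 is a primitive root.

Yes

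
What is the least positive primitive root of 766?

φ(766) = φ(2)·φ(383) = 1·382 = 382 = 2 · 191.
g is a primitive root iff g^(382/q) ≢ 1 (mod 766) for each prime q ∈ {2, 191}.
g = 2: gcd(2, 766) = 2 > 1, not a unit — skip.
g = 3: 3^191 ≡ 1 — hits 1, so not a primitive root.
g = 4: gcd(4, 766) = 2 > 1, not a unit — skip.
g = 5: 5^191 ≡ 765; 5^2 ≡ 25 — none is 1, so 5 is a primitive root.
The smallest primitive root modulo 766 is 5.

5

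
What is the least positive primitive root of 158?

3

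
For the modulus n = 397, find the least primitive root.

φ(397) = 397 − 1 = 396 = 2^2 · 3^2 · 11.
g is a primitive root iff g^(396/q) ≢ 1 (mod 397) for each prime q ∈ {2, 3, 11}.
g = 2: 2^198 ≡ 396; 2^132 ≡ 1 — hits 1, so not a primitive root.
g = 3: 3^198 ≡ 1 — hits 1, so not a primitive root.
g = 4: 4^198 ≡ 1 — hits 1, so not a primitive root.
g = 5: 5^198 ≡ 396; 5^132 ≡ 362; 5^36 ≡ 290 — none is 1, so 5 is a primitive root.
Hence the least primitive root of 397 is 5.

5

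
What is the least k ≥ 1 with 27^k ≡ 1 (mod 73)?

Since 27 ∈ (Z/73Z)^×, its order divides φ(73) = 73 − 1 = 72 = 2^3 · 3^2.
Divisors of 72: 1, 2, 3, 4, 6, 8, 9, 12, 18, 24, 36, 72.
Test each divisor d:
27^1 ≡ 27 (mod 73)
27^2 ≡ 72 (mod 73)
27^3 ≡ 46 (mod 73)
27^4 ≡ 1 (mod 73) ✓
Therefore the multiplicative order of 27 modulo 73 is 4.

4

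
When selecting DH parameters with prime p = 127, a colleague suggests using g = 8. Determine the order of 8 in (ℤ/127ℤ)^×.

7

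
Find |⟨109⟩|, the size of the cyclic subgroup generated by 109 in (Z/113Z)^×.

7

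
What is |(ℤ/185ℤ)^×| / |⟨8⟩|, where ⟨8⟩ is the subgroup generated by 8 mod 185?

12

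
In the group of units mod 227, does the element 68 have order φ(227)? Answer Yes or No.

Yes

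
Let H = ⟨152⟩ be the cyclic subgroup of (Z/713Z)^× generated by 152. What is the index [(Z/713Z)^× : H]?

2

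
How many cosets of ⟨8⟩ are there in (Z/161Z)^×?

ord(8) | φ(161) = φ(7·23) = (7−1)·(23−1) = 6·22 = 132 = 2^2 · 3 · 11.
Divisors of 132: 1, 2, 3, 4, 6, 11, 12, 22, 33, 44, 66, 132.
Test each divisor d:
8^1 ≡ 8 (mod 161)
8^2 ≡ 64 (mod 161)
8^3 ≡ 29 (mod 161)
8^4 ≡ 71 (mod 161)
8^6 ≡ 36 (mod 161)
8^11 ≡ 1 (mod 161) ✓
Thus |⟨8⟩| = ord(8) = 11.
[(Z/161Z)^× : ⟨8⟩] = 132/11 = 12.

12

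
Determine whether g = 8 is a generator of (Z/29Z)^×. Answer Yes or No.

Yes

φ(29) = 29 − 1 = 28 = 2^2 · 7.
An element g generates (Z/29Z)^× iff g^(28/q) ≢ 1 (mod 29) for each prime q ∈ {2, 7}.
8^14 ≡ 28 (mod 29)  [q = 2: ≢ 1 ✓]
8^4 ≡ 7 (mod 29)  [q = 7: ≢ 1 ✓]
None equal 1, so ord_29(8) = 28: 8 is a primitive root.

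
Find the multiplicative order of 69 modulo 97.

By Lagrange's theorem, ord_97(69) divides φ(97) = 97 − 1 = 96 = 2^5 · 3.
Divisors of 96: 1, 2, 3, 4, 6, 8, 12, 16, 24, 32, 48, 96.
Evaluate successive powers at the divisors of 96:
69^1 ≡ 69 (mod 97)
69^2 ≡ 8 (mod 97)
69^3 ≡ 67 (mod 97)
69^4 ≡ 64 (mod 97)
69^6 ≡ 27 (mod 97)
69^8 ≡ 22 (mod 97)
69^12 ≡ 50 (mod 97)
69^16 ≡ 96 (mod 97)
69^24 ≡ 75 (mod 97)
69^32 ≡ 1 (mod 97) ✓
Hence ord(69) = 32.

32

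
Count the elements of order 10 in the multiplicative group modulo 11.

4

φ(11) = 11 − 1 = 10 = 2 · 5.
Since (Z/11Z)^× is cyclic of order 10, the number of elements of order d is φ(d) when d | 10 and 0 otherwise.
10 = 2 · 5 divides 10, and φ(10) = 4.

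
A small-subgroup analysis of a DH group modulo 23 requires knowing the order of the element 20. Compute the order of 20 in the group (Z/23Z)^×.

22

By Lagrange's theorem, ord_23(20) divides φ(23) = 23 − 1 = 22 = 2 · 11.
Divisors of 22: 1, 2, 11, 22.
Compute 20^d (mod 23) for the divisors d until we hit 1:
20^1 ≡ 20 (mod 23)
20^2 ≡ 9 (mod 23)
20^11 ≡ 22 (mod 23)
20^22 ≡ 1 (mod 23) ✓
The smallest such exponent is 22, so the order of 20 is 22.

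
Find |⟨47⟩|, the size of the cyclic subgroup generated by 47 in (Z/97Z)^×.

8

By Lagrange's theorem, ord_97(47) divides φ(97) = 97 − 1 = 96 = 2^5 · 3.
Divisors of 96: 1, 2, 3, 4, 6, 8, 12, 16, 24, 32, 48, 96.
Compute 47^d (mod 97) for the divisors d until we hit 1:
47^1 ≡ 47
47^2 ≡ 75
47^3 ≡ 33
47^4 ≡ 96
47^6 ≡ 22
47^8 ≡ 1
Hence ord(47) = 8.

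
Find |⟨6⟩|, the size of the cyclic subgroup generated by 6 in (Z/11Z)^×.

10

Since 6 ∈ (Z/11Z)^×, its order divides φ(11) = 11 − 1 = 10 = 2 · 5.
Divisors of 10: 1, 2, 5, 10.
Compute 6^d (mod 11) for the divisors d until we hit 1:
6^1 ≡ 6 (mod 11)
6^2 ≡ 3 (mod 11)
6^5 ≡ 10 (mod 11)
6^10 ≡ 1 (mod 11) ✓
So ord_11(6) = 10.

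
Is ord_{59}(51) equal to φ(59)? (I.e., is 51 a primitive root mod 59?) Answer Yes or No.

φ(59) = 59 − 1 = 58 = 2 · 29.
It suffices to check that the order of 51 is not a proper divisor of 58: compute 51^(58/q) for q ∈ {2, 29}.
51^29 ≡ 1 (mod 59)  [q = 2: ≡ 1 ✗]
51^2 ≡ 5 (mod 59)  [q = 29: ≢ 1 ✓]
The check at q = 2 fails, so 51 generates a proper subgroup.

No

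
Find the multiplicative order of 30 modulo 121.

Since 30 ∈ (Z/121Z)^×, its order divides φ(121) = φ(11^2) = 11·(11−1) = 110 = 2 · 5 · 11.
Divisors of 110: 1, 2, 5, 10, 11, 22, 55, 110.
Compute 30^d (mod 121) for the divisors d until we hit 1:
30^1 ≡ 30
30^2 ≡ 53
30^5 ≡ 54
30^10 ≡ 12
30^11 ≡ 118
30^22 ≡ 9
30^55 ≡ 120
30^110 ≡ 1
So ord_121(30) = 110.

110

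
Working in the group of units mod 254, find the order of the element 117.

21

Since 117 ∈ (Z/254Z)^×, its order divides φ(254) = φ(2)·φ(127) = 1·126 = 126 = 2 · 3^2 · 7.
Divisors of 126: 1, 2, 3, 6, 7, 9, 14, 18, 21, 42, 63, 126.
Compute 117^d (mod 254) for the divisors d until we hit 1:
117^1 ≡ 117 (mod 254)
117^2 ≡ 227 (mod 254)
117^3 ≡ 143 (mod 254)
117^6 ≡ 129 (mod 254)
117^7 ≡ 107 (mod 254)
117^9 ≡ 159 (mod 254)
117^14 ≡ 19 (mod 254)
117^18 ≡ 135 (mod 254)
117^21 ≡ 1 (mod 254) ✓
The smallest such exponent is 21, so the order of 117 is 21.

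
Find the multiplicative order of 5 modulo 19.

9

ord(5) | φ(19) = 19 − 1 = 18 = 2 · 3^2.
Divisors of 18: 1, 2, 3, 6, 9, 18.
Test each divisor d:
5^1 ≡ 5 (mod 19)
5^2 ≡ 6 (mod 19)
5^3 ≡ 11 (mod 19)
5^6 ≡ 7 (mod 19)
5^9 ≡ 1 (mod 19) ✓
Therefore the multiplicative order of 5 modulo 19 is 9.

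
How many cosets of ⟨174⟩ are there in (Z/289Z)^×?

4

Since 174 ∈ (Z/289Z)^×, its order divides φ(289) = φ(17^2) = 17·(17−1) = 272 = 2^4 · 17.
Divisors of 272: 1, 2, 4, 8, 16, 17, 34, 68, 136, 272.
Evaluate successive powers at the divisors of 272:
174^1 ≡ 174
174^2 ≡ 220
174^4 ≡ 137
174^8 ≡ 273
174^16 ≡ 256
174^17 ≡ 38
174^34 ≡ 288
174^68 ≡ 1
Thus |⟨174⟩| = ord(174) = 68.
The index is φ(289) / ord(174) = 272 / 68 = 4.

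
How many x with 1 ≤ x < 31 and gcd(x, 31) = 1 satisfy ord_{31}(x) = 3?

2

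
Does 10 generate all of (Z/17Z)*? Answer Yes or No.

φ(17) = 17 − 1 = 16 = 2^4.
It suffices to check that the order of 10 is not a proper divisor of 16: compute 10^(16/q) for q ∈ {2}.
10^8 ≡ 16 (mod 17)  [q = 2: ≢ 1 ✓]
Every test exponent gives a nontrivial residue, hence 10 generates the full group.

Yes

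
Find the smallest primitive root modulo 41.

6

φ(41) = 41 − 1 = 40 = 2^3 · 5.
g is a primitive root iff g^(40/q) ≢ 1 (mod 41) for each prime q ∈ {2, 5}.
g = 2: 2^20 ≡ 1 — hits 1, so not a primitive root.
g = 3: 3^20 ≡ 40; 3^8 ≡ 1 — hits 1, so not a primitive root.
g = 4: 4^20 ≡ 1 — hits 1, so not a primitive root.
g = 5: 5^20 ≡ 1 — hits 1, so not a primitive root.
g = 6: 6^20 ≡ 40; 6^8 ≡ 10 — none is 1, so 6 is a primitive root.
So 6 is the smallest generator of (Z/41Z)^×.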